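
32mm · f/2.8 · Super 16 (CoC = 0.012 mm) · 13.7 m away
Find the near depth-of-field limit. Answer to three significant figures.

Hyperfocal distance H = f²/(N·c) + f = 32²/(2.8 × 0.012) + 32 = 1024/0.0336 + 32 ≈ 30508.2 mm ≈ 30.51 m.
Near limit Dn = s·(H − f)/(H + s − 2f) = 13700 × (30508.2 − 32) / (30508.2 + 13700 − 2 × 32) = 13700 × 30476.2 / 44144.2 ≈ 9458.2 mm ≈ 9.46 m.

9.46 m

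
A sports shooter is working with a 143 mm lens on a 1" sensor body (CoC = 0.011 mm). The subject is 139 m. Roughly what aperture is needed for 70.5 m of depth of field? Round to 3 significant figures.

Write h = H − f = f²/(N·c). The thin-lens limits are Dn = s·h/(h + (s−f)) and Df = s·h/(h − (s−f)), so DoF = Df − Dn = 2·s·(s−f)·h / (h² − (s−f)²).
That is a quadratic in h: DoF·h² − 2·s·(s−f)·h − DoF·(s−f)² = 0 ⇒ h = (s−f)·(s + √(s² + DoF²)) / DoF = 138857 × (139000 + √(139000² + 70500²)) / 70500 = 138857 × (139000 + 155857) / 70500 ≈ 580750 mm.
Then N = f²/(c·h) = 143² / (0.011 × 580750) = 20449 / 6388.3 ≈ 3.20.

f/3.20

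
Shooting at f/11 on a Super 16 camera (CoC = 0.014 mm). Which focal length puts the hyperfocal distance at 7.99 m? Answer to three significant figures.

From H = f²/(N·c) + f, with f ≪ H: f ≈ √(H·N·c) = √(7990 × 11 × 0.014) = √1230.5 ≈ 35.08 mm.
Exact: f² + N·c·f − N·c·H = 0 ⇒ f = (−N·c + √((N·c)² + 4·N·c·H))/2 = (−0.154 + √4921.9)/2 ≈ 35.001 mm ≈ 35.0 mm.

35.0 mm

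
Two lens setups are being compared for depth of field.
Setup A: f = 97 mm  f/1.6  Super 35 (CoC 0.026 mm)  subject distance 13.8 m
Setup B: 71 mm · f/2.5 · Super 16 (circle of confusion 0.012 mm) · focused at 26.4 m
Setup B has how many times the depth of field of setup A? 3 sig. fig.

Setup A: H = 97²/(1.6×0.026) + 97 ≈ 226274.9 mm; DoF = Df − Dn = 14690.0 − 13011.7 ≈ 1678.3 mm.
Setup B: H = 71²/(2.5×0.012) + 71 ≈ 168104.3 mm; DoF = Df − Dn = 31305.2 − 22823.8 ≈ 8481.4 mm.
Ratio = 8481.4 / 1678.3 ≈ 5.05.

5.05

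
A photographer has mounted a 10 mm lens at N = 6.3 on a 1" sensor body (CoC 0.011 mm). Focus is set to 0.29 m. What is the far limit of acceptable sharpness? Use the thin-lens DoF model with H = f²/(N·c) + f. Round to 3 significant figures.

Hyperfocal distance H = f²/(N·c) + f = 10²/(6.3 × 0.011) + 10 = 100/0.0693 + 10 ≈ 1453.0 mm ≈ 1.453 m.
Far limit Df = s·(H − f)/(H − s) = 290 × (1453.0 − 10) / (1453.0 − 290) = 290 × 1443.0 / 1163.0 ≈ 359.82 mm.

360 mm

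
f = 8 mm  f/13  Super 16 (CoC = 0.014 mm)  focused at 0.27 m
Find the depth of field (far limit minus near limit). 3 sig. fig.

0.904 m

Hyperfocal distance H = f²/(N·c) + f = 8²/(13 × 0.014) + 8 = 64/0.182 + 8 ≈ 359.6 mm ≈ 0.360 m.
Near limit Dn = s·(H − f)/(H + s − 2f) = 270 × (359.6 − 8) / (359.6 + 270 − 2 × 8) = 270 × 351.6 / 613.6 ≈ 154.72 mm.
Far limit Df = s·(H − f)/(H − s) = 270 × (359.6 − 8) / (359.6 − 270) = 270 × 351.6 / 89.6 ≈ 1059.08 mm.
Depth of field = Df − Dn = 1059.08 − 154.72 ≈ 904.36 mm ≈ 0.904 m.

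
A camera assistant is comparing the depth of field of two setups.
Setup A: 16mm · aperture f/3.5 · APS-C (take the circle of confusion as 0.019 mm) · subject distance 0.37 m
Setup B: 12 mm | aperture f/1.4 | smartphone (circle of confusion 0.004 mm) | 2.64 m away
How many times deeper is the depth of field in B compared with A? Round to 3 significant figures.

7.95

Setup A: H = 16²/(3.5×0.019) + 16 ≈ 3865.6 mm; DoF = Df − Dn = 407.470 − 338.841 ≈ 68.629 mm.
Setup B: H = 12²/(1.4×0.004) + 12 ≈ 25726.3 mm; DoF = Df − Dn = 2940.52 − 2395.21 ≈ 545.31 mm.
Ratio = 545.31 / 68.629 ≈ 7.95.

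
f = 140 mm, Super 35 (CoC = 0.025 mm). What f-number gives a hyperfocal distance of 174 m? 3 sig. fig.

f/4.51

Rearrange H = f²/(N·c) + f for N: N = f² / ((H − f)·c).
N = 140² / ((174000 − 140) × 0.025) = 19600 / 4346 ≈ 4.51.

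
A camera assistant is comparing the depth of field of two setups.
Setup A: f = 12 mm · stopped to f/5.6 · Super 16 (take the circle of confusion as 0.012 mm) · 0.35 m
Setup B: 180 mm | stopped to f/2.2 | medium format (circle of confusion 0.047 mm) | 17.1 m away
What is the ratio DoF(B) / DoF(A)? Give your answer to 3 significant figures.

Setup A: H = 12²/(5.6×0.012) + 12 ≈ 2154.9 mm; DoF = Df − Dn = 415.55 − 302.31 ≈ 113.24 mm.
Setup B: H = 180²/(2.2×0.047) + 180 ≈ 313526.2 mm; DoF = Df − Dn = 18076.1 − 16223.9 ≈ 1852.2 mm.
Ratio = 1852.2 / 113.24 ≈ 16.4.

16.4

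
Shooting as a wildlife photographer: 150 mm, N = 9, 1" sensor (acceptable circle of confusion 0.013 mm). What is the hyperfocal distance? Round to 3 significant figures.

Hyperfocal distance H = f²/(N·c) + f = 150²/(9 × 0.013) + 150 = 22500/0.117 + 150 ≈ 192457.7 mm ≈ 192 m.

192 m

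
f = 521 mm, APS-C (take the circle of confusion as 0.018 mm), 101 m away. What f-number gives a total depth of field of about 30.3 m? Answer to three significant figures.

f/22

Write h = H − f = f²/(N·c). The thin-lens limits are Dn = s·h/(h + (s−f)) and Df = s·h/(h − (s−f)), so DoF = Df − Dn = 2·s·(s−f)·h / (h² − (s−f)²).
That is a quadratic in h: DoF·h² − 2·s·(s−f)·h − DoF·(s−f)² = 0 ⇒ h = (s−f)·(s + √(s² + DoF²)) / DoF = 100479 × (101000 + √(101000² + 30300²)) / 30300 = 100479 × (101000 + 105447) / 30300 ≈ 684607 mm.
Then N = f²/(c·h) = 521² / (0.018 × 684607) = 271441 / 12323 ≈ 22.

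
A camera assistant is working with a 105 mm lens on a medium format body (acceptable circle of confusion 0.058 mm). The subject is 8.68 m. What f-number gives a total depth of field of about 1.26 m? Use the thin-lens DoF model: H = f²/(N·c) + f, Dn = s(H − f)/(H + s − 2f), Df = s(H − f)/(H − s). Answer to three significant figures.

f/1.60

Write h = H − f = f²/(N·c). The thin-lens limits are Dn = s·h/(h + (s−f)) and Df = s·h/(h − (s−f)), so DoF = Df − Dn = 2·s·(s−f)·h / (h² − (s−f)²).
That is a quadratic in h: DoF·h² − 2·s·(s−f)·h − DoF·(s−f)² = 0 ⇒ h = (s−f)·(s + √(s² + DoF²)) / DoF = 8575 × (8680 + √(8680² + 1260²)) / 1260 = 8575 × (8680 + 8770.97) / 1260 ≈ 118764 mm.
Then N = f²/(c·h) = 105² / (0.058 × 118764) = 11025 / 6888.3 ≈ 1.60.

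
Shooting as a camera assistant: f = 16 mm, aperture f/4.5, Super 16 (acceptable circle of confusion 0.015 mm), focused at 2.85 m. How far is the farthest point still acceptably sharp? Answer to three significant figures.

11.3 m

Hyperfocal distance H = f²/(N·c) + f = 16²/(4.5 × 0.015) + 16 = 256/0.0675 + 16 ≈ 3808.6 mm ≈ 3.809 m.
Far limit Df = s·(H − f)/(H − s) = 2850 × (3808.6 − 16) / (3808.6 − 2850) = 2850 × 3792.6 / 958.6 ≈ 11276 mm ≈ 11.3 m.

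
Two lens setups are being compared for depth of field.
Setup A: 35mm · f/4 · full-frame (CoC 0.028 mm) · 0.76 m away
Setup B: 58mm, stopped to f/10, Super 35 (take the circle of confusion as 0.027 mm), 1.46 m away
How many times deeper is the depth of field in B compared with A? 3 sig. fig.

3.29

Setup A: H = 35²/(4×0.028) + 35 ≈ 10972.5 mm; DoF = Df − Dn = 813.95 − 712.75 ≈ 101.20 mm.
Setup B: H = 58²/(10×0.027) + 58 ≈ 12517.3 mm; DoF = Df − Dn = 1645.12 − 1312.33 ≈ 332.79 mm.
Ratio = 332.79 / 101.20 ≈ 3.29.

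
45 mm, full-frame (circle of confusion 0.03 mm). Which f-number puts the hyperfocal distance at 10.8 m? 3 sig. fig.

Rearrange H = f²/(N·c) + f for N: N = f² / ((H − f)·c).
N = 45² / ((10800 − 45) × 0.03) = 2025 / 322.6 ≈ 6.28.

f/6.28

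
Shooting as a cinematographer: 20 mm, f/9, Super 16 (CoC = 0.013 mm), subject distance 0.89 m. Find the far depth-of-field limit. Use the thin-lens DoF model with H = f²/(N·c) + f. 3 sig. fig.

Hyperfocal distance H = f²/(N·c) + f = 20²/(9 × 0.013) + 20 = 400/0.117 + 20 ≈ 3438.8 mm ≈ 3.439 m.
Far limit Df = s·(H − f)/(H − s) = 890 × (3438.8 − 20) / (3438.8 − 890) = 890 × 3418.8 / 2548.8 ≈ 1193.8 mm ≈ 1.19 m.

1.19 m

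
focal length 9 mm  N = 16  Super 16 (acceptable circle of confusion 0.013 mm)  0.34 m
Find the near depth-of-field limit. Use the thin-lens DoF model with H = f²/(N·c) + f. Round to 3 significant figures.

184 mm

Hyperfocal distance H = f²/(N·c) + f = 9²/(16 × 0.013) + 9 = 81/0.208 + 9 ≈ 398.4 mm ≈ 0.398 m.
Near limit Dn = s·(H − f)/(H + s − 2f) = 340 × (398.4 − 9) / (398.4 + 340 − 2 × 9) = 340 × 389.4 / 720.4 ≈ 183.79 mm.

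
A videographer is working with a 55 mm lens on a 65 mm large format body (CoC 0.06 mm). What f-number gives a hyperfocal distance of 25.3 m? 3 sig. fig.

Rearrange H = f²/(N·c) + f for N: N = f² / ((H − f)·c).
N = 55² / ((25300 − 55) × 0.06) = 3025 / 1515 ≈ 2.00.

f/2.00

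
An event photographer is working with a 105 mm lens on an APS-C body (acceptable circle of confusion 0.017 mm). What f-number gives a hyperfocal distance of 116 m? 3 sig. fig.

Rearrange H = f²/(N·c) + f for N: N = f² / ((H − f)·c).
N = 105² / ((116000 − 105) × 0.017) = 11025 / 1970 ≈ 5.60.

f/5.60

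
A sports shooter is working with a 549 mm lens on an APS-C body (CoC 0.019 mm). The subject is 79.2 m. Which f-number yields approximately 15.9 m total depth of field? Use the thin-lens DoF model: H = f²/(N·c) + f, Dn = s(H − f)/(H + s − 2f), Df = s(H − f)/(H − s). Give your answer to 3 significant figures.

f/20

Write h = H − f = f²/(N·c). The thin-lens limits are Dn = s·h/(h + (s−f)) and Df = s·h/(h − (s−f)), so DoF = Df − Dn = 2·s·(s−f)·h / (h² − (s−f)²).
That is a quadratic in h: DoF·h² − 2·s·(s−f)·h − DoF·(s−f)² = 0 ⇒ h = (s−f)·(s + √(s² + DoF²)) / DoF = 78651 × (79200 + √(79200² + 15900²)) / 15900 = 78651 × (79200 + 80780.3) / 15900 ≈ 791359 mm.
Then N = f²/(c·h) = 549² / (0.019 × 791359) = 301401 / 15036 ≈ 20.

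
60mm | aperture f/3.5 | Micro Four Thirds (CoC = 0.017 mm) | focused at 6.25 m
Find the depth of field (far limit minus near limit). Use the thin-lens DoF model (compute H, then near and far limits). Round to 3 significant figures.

1.29 m

Hyperfocal distance H = f²/(N·c) + f = 60²/(3.5 × 0.017) + 60 = 3600/0.0595 + 60 ≈ 60564.2 mm ≈ 60.56 m.
Near limit Dn = s·(H − f)/(H + s − 2f) = 6250 × (60564.2 − 60) / (60564.2 + 6250 − 2 × 60) = 6250 × 60504.2 / 66694.2 ≈ 5669.9 mm.
Far limit Df = s·(H − f)/(H − s) = 6250 × (60564.2 − 60) / (60564.2 − 6250) = 6250 × 60504.2 / 54314.2 ≈ 6962.3 mm.
Depth of field = Df − Dn = 6962.3 − 5669.9 ≈ 1292.4 mm ≈ 1.29 m.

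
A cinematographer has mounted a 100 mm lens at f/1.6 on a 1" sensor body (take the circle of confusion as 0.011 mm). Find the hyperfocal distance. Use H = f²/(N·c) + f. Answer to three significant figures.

568 m

Hyperfocal distance H = f²/(N·c) + f = 100²/(1.6 × 0.011) + 100 = 10000/0.0176 + 100 ≈ 568281.8 mm ≈ 568 m.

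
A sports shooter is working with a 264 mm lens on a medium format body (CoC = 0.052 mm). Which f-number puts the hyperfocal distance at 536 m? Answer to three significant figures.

f/2.50

Rearrange H = f²/(N·c) + f for N: N = f² / ((H − f)·c).
N = 264² / ((536000 − 264) × 0.052) = 69696 / 27858 ≈ 2.50.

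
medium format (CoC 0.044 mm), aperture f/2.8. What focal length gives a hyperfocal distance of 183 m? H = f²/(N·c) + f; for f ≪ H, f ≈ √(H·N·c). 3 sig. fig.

From H = f²/(N·c) + f, with f ≪ H: f ≈ √(H·N·c) = √(183000 × 2.8 × 0.044) = √22546 ≈ 150.2 mm.
The +f correction barely moves this — solving exactly, f² + N·c·f − N·c·H = 0 ⇒ f = (−N·c + √((N·c)² + 4·N·c·H))/2 = (−0.1232 + √90182)/2 ≈ 150.09 mm, so f ≈ 150 mm.

150 mm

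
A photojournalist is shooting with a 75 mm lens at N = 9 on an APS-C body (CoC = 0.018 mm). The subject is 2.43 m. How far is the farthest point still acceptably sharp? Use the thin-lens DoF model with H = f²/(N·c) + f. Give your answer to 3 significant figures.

Hyperfocal distance H = f²/(N·c) + f = 75²/(9 × 0.018) + 75 = 5625/0.162 + 75 ≈ 34797.2 mm ≈ 34.80 m.
Far limit Df = s·(H − f)/(H − s) = 2430 × (34797.2 − 75) / (34797.2 − 2430) = 2430 × 34722.2 / 32367.2 ≈ 2606.8 mm ≈ 2.61 m.

2.61 m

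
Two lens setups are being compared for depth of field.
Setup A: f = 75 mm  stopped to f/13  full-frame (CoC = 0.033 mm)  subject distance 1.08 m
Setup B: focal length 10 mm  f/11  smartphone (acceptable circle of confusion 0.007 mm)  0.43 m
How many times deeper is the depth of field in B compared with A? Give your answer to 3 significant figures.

Setup A: H = 75²/(13×0.033) + 75 ≈ 13186.9 mm; DoF = Df − Dn = 1169.65 − 1003.11 ≈ 166.54 mm.
Setup B: H = 10²/(11×0.007) + 10 ≈ 1308.7 mm; DoF = Df − Dn = 635.53 − 324.92 ≈ 310.61 mm.
Ratio = 310.61 / 166.54 ≈ 1.87.

1.87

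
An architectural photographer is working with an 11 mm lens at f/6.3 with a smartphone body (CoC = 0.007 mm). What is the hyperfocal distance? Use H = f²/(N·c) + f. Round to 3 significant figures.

2.75 m

Hyperfocal distance H = f²/(N·c) + f = 11²/(6.3 × 0.007) + 11 = 121/0.0441 + 11 ≈ 2754.8 mm ≈ 2.75 m.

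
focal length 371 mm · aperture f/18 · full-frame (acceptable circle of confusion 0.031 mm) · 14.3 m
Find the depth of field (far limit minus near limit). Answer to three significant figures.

1.62 m

Hyperfocal distance H = f²/(N·c) + f = 371²/(18 × 0.031) + 371 = 137641/0.558 + 371 ≈ 247039.5 mm ≈ 247.0 m.
Near limit Dn = s·(H − f)/(H + s − 2f) = 14300 × (247039.5 − 371) / (247039.5 + 14300 − 2 × 371) = 14300 × 246668.5 / 260597.5 ≈ 13535.7 mm.
Far limit Df = s·(H − f)/(H − s) = 14300 × (247039.5 − 371) / (247039.5 − 14300) = 14300 × 246668.5 / 232739.5 ≈ 15155.8 mm.
Depth of field = Df − Dn = 15155.8 − 13535.7 ≈ 1620.1 mm ≈ 1.62 m.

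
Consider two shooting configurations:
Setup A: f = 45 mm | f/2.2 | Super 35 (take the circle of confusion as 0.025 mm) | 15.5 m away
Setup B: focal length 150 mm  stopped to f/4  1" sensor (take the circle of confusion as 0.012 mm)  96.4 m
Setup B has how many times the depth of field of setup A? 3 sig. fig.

Setup A: H = 45²/(2.2×0.025) + 45 ≈ 36863.2 mm; DoF = Df − Dn = 26713 − 10917 ≈ 15796 mm.
Setup B: H = 150²/(4×0.012) + 150 ≈ 468900.0 mm; DoF = Df − Dn = 121309 − 79978 ≈ 41331 mm.
Ratio = 41331 / 15796 ≈ 2.62.

2.62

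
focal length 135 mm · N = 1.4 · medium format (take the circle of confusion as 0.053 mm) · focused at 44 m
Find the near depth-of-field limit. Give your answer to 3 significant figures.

37.3 m

Hyperfocal distance H = f²/(N·c) + f = 135²/(1.4 × 0.053) + 135 = 18225/0.0742 + 135 ≈ 245754.9 mm ≈ 245.8 m.
Near limit Dn = s·(H − f)/(H + s − 2f) = 44000 × (245754.9 − 135) / (245754.9 + 44000 − 2 × 135) = 44000 × 245619.9 / 289484.9 ≈ 37333 mm ≈ 37.3 m.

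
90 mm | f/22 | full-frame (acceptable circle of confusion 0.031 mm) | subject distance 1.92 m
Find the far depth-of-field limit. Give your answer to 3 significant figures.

2.27 m

Hyperfocal distance H = f²/(N·c) + f = 90²/(22 × 0.031) + 90 = 8100/0.682 + 90 ≈ 11966.8 mm ≈ 11.97 m.
Far limit Df = s·(H − f)/(H − s) = 1920 × (11966.8 − 90) / (11966.8 − 1920) = 1920 × 11876.8 / 10046.8 ≈ 2269.7 mm ≈ 2.27 m.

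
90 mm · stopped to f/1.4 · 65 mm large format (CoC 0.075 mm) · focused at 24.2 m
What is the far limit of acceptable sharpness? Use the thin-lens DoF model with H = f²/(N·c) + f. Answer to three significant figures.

Hyperfocal distance H = f²/(N·c) + f = 90²/(1.4 × 0.075) + 90 = 8100/0.105 + 90 ≈ 77232.9 mm ≈ 77.23 m.
Far limit Df = s·(H − f)/(H − s) = 24200 × (77232.9 − 90) / (77232.9 − 24200) = 24200 × 77142.9 / 53032.9 ≈ 35202 mm ≈ 35.2 m.

35.2 m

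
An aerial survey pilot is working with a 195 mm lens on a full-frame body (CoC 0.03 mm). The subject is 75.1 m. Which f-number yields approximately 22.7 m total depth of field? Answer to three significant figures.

f/2.50

Write h = H − f = f²/(N·c). The thin-lens limits are Dn = s·h/(h + (s−f)) and Df = s·h/(h − (s−f)), so DoF = Df − Dn = 2·s·(s−f)·h / (h² − (s−f)²).
That is a quadratic in h: DoF·h² − 2·s·(s−f)·h − DoF·(s−f)² = 0 ⇒ h = (s−f)·(s + √(s² + DoF²)) / DoF = 74905 × (75100 + √(75100² + 22700²)) / 22700 = 74905 × (75100 + 78455.7) / 22700 ≈ 506700 mm.
Then N = f²/(c·h) = 195² / (0.03 × 506700) = 38025 / 15201 ≈ 2.50.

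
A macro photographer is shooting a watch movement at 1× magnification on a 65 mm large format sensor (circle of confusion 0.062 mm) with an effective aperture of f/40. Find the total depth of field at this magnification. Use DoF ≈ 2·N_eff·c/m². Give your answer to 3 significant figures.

4.96 mm

At magnification m, DoF ≈ 2·N_eff·c/m² = 2 × 40 × 0.062 / 1² = 4.96 / 1 ≈ 4.96 mm.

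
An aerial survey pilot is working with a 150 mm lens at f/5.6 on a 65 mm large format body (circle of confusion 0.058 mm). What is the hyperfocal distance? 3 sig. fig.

69.4 m

Hyperfocal distance H = f²/(N·c) + f = 150²/(5.6 × 0.058) + 150 = 22500/0.3248 + 150 ≈ 69423.4 mm ≈ 69.4 m.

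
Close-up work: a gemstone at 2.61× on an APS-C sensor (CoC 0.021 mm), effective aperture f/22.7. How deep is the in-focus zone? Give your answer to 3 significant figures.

At magnification m, DoF ≈ 2·N_eff·c/m² = 2 × 22.7 × 0.021 / 2.61² = 0.9534 / 6.812 ≈ 0.14 mm.

0.140 mm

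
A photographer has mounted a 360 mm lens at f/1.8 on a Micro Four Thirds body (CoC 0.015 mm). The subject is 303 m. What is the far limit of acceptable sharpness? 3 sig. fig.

323 m

Hyperfocal distance H = f²/(N·c) + f = 360²/(1.8 × 0.015) + 360 = 129600/0.027 + 360 ≈ 4800360.0 mm ≈ 4800 m.
Far limit Df = s·(H − f)/(H − s) = 303000 × (4800360.0 − 360) / (4800360.0 − 303000) = 303000 × 4800000.0 / 4497360.0 ≈ 323390 mm ≈ 323 m.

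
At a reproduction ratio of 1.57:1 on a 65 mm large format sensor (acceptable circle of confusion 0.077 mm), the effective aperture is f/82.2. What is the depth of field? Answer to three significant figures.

At magnification m, DoF ≈ 2·N_eff·c/m² = 2 × 82.2 × 0.077 / 1.57² = 12.66 / 2.465 ≈ 5.14 mm.

5.14 mm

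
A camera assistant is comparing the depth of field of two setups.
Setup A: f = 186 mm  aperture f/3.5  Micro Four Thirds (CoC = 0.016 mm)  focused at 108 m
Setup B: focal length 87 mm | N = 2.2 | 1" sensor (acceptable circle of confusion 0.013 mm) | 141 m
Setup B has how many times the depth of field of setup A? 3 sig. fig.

Setup A: H = 186²/(3.5×0.016) + 186 ≈ 617971.7 mm; DoF = Df − Dn = 130832 − 91953 ≈ 38879 mm.
Setup B: H = 87²/(2.2×0.013) + 87 ≈ 264737.3 mm; DoF = Df − Dn = 301572 − 92010 ≈ 209562 mm.
Ratio = 209562 / 38879 ≈ 5.39.

5.39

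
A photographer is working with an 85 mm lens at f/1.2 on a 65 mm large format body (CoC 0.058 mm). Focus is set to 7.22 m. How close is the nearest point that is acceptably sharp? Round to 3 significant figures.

Hyperfocal distance H = f²/(N·c) + f = 85²/(1.2 × 0.058) + 85 = 7225/0.0696 + 85 ≈ 103892.5 mm ≈ 103.9 m.
Near limit Dn = s·(H − f)/(H + s − 2f) = 7220 × (103892.5 − 85) / (103892.5 + 7220 − 2 × 85) = 7220 × 103807.5 / 110942.5 ≈ 6755.7 mm ≈ 6.76 m.

6.76 m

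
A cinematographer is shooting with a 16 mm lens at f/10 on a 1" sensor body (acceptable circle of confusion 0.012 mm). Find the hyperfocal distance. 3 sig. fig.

2.15 m

Hyperfocal distance H = f²/(N·c) + f = 16²/(10 × 0.012) + 16 = 256/0.12 + 16 ≈ 2149.3 mm ≈ 2.15 m.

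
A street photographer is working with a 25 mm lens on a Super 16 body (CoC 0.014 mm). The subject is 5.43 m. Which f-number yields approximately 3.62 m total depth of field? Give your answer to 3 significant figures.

f/2.50

Write h = H − f = f²/(N·c). The thin-lens limits are Dn = s·h/(h + (s−f)) and Df = s·h/(h − (s−f)), so DoF = Df − Dn = 2·s·(s−f)·h / (h² − (s−f)²).
That is a quadratic in h: DoF·h² − 2·s·(s−f)·h − DoF·(s−f)² = 0 ⇒ h = (s−f)·(s + √(s² + DoF²)) / DoF = 5405 × (5430 + √(5430² + 3620²)) / 3620 = 5405 × (5430 + 6526.05) / 3620 ≈ 17852 mm.
Then N = f²/(c·h) = 25² / (0.014 × 17852) = 625 / 249.92 ≈ 2.50.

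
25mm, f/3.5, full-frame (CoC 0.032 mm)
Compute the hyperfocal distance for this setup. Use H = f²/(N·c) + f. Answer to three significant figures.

5.61 m

Hyperfocal distance H = f²/(N·c) + f = 25²/(3.5 × 0.032) + 25 = 625/0.112 + 25 ≈ 5605.4 mm ≈ 5.61 m.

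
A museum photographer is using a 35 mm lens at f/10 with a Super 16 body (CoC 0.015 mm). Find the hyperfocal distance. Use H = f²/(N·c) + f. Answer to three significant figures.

Hyperfocal distance H = f²/(N·c) + f = 35²/(10 × 0.015) + 35 = 1225/0.15 + 35 ≈ 8201.7 mm ≈ 8.20 m.

8.20 m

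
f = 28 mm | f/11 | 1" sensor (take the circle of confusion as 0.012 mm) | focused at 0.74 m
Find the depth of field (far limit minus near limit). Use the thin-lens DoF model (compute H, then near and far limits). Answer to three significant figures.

Hyperfocal distance H = f²/(N·c) + f = 28²/(11 × 0.012) + 28 = 784/0.132 + 28 ≈ 5967.4 mm ≈ 5.967 m.
Near limit Dn = s·(H − f)/(H + s − 2f) = 740 × (5967.4 − 28) / (5967.4 + 740 − 2 × 28) = 740 × 5939.4 / 6651.4 ≈ 660.79 mm.
Far limit Df = s·(H − f)/(H − s) = 740 × (5967.4 − 28) / (5967.4 − 740) = 740 × 5939.4 / 5227.4 ≈ 840.79 mm.
Depth of field = Df − Dn = 840.79 − 660.79 ≈ 180.00 mm.

180 mm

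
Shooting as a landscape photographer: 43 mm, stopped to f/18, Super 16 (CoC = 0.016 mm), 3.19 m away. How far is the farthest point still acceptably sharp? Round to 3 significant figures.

Hyperfocal distance H = f²/(N·c) + f = 43²/(18 × 0.016) + 43 = 1849/0.288 + 43 ≈ 6463.1 mm ≈ 6.463 m.
Far limit Df = s·(H − f)/(H − s) = 3190 × (6463.1 − 43) / (6463.1 − 3190) = 3190 × 6420.1 / 3273.1 ≈ 6257.1 mm ≈ 6.26 m.

6.26 m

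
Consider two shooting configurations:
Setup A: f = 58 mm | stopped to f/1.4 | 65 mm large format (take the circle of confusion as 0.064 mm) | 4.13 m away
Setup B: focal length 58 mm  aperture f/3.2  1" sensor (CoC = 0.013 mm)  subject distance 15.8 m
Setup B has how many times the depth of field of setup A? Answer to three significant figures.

Setup A: H = 58²/(1.4×0.064) + 58 ≈ 37602.6 mm; DoF = Df − Dn = 4632.42 − 3725.90 ≈ 906.52 mm.
Setup B: H = 58²/(3.2×0.013) + 58 ≈ 80923.4 mm; DoF = Df − Dn = 19619.3 − 13225.4 ≈ 6393.9 mm.
Ratio = 6393.9 / 906.52 ≈ 7.05.

7.05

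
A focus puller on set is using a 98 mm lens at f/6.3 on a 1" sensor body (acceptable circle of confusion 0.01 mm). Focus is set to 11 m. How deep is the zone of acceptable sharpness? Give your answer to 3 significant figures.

Hyperfocal distance H = f²/(N·c) + f = 98²/(6.3 × 0.01) + 98 = 9604/0.063 + 98 ≈ 152542.4 mm ≈ 152.5 m.
Near limit Dn = s·(H − f)/(H + s − 2f) = 11000 × (152542.4 − 98) / (152542.4 + 11000 − 2 × 98) = 11000 × 152444.4 / 163346.4 ≈ 10265.8 mm.
Far limit Df = s·(H − f)/(H − s) = 11000 × (152542.4 − 98) / (152542.4 − 11000) = 11000 × 152444.4 / 141542.4 ≈ 11847.3 mm.
Depth of field = Df − Dn = 11847.3 − 10265.8 ≈ 1581.5 mm ≈ 1.58 m.

1.58 m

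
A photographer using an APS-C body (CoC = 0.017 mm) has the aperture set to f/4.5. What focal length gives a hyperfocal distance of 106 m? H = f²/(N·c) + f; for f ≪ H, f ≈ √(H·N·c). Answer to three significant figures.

From H = f²/(N·c) + f, with f ≪ H: f ≈ √(H·N·c) = √(106000 × 4.5 × 0.017) = √8109.0 ≈ 90.05 mm.
Exact: f² + N·c·f − N·c·H = 0 ⇒ f = (−N·c + √((N·c)² + 4·N·c·H))/2 = (−0.0765 + √32436)/2 ≈ 90.012 mm ≈ 90.0 mm.

90.0 mm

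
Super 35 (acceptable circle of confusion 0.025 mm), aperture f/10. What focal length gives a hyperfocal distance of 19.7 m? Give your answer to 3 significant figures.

From H = f²/(N·c) + f, with f ≪ H: f ≈ √(H·N·c) = √(19700 × 10 × 0.025) = √4925.0 ≈ 70.18 mm.
Exact: f² + N·c·f − N·c·H = 0 ⇒ f = (−N·c + √((N·c)² + 4·N·c·H))/2 = (−0.25 + √19700)/2 ≈ 70.053 mm ≈ 70.1 mm.

70.1 mm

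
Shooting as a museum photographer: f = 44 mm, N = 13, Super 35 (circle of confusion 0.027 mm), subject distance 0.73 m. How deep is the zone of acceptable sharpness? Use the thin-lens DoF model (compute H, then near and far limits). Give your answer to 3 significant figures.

184 mm

Hyperfocal distance H = f²/(N·c) + f = 44²/(13 × 0.027) + 44 = 1936/0.351 + 44 ≈ 5559.7 mm ≈ 5.560 m.
Near limit Dn = s·(H − f)/(H + s − 2f) = 730 × (5559.7 − 44) / (5559.7 + 730 − 2 × 44) = 730 × 5515.7 / 6201.7 ≈ 649.25 mm.
Far limit Df = s·(H − f)/(H − s) = 730 × (5559.7 − 44) / (5559.7 − 730) = 730 × 5515.7 / 4829.7 ≈ 833.69 mm.
Depth of field = Df − Dn = 833.69 − 649.25 ≈ 184.44 mm.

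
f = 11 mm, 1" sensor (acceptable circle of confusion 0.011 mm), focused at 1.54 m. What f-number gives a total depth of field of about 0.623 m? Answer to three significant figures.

Write h = H − f = f²/(N·c). The thin-lens limits are Dn = s·h/(h + (s−f)) and Df = s·h/(h − (s−f)), so DoF = Df − Dn = 2·s·(s−f)·h / (h² − (s−f)²).
That is a quadratic in h: DoF·h² − 2·s·(s−f)·h − DoF·(s−f)² = 0 ⇒ h = (s−f)·(s + √(s² + DoF²)) / DoF = 1529 × (1540 + √(1540² + 623²)) / 623 = 1529 × (1540 + 1661.24) / 623 ≈ 7856.7 mm.
Then N = f²/(c·h) = 11² / (0.011 × 7856.7) = 121 / 86.423 ≈ 1.40.

f/1.40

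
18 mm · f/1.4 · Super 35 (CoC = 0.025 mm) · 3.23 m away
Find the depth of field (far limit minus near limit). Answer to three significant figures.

Hyperfocal distance H = f²/(N·c) + f = 18²/(1.4 × 0.025) + 18 = 324/0.035 + 18 ≈ 9275.1 mm ≈ 9.275 m.
Near limit Dn = s·(H − f)/(H + s − 2f) = 3230 × (9275.1 − 18) / (9275.1 + 3230 − 2 × 18) = 3230 × 9257.1 / 12469.1 ≈ 2398.0 mm.
Far limit Df = s·(H − f)/(H − s) = 3230 × (9275.1 − 18) / (9275.1 − 3230) = 3230 × 9257.1 / 6045.1 ≈ 4946.2 mm.
Depth of field = Df − Dn = 4946.2 − 2398.0 ≈ 2548.2 mm ≈ 2.55 m.

2.55 m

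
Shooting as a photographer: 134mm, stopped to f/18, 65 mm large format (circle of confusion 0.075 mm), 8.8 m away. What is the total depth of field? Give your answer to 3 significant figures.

Hyperfocal distance H = f²/(N·c) + f = 134²/(18 × 0.075) + 134 = 17956/1.35 + 134 ≈ 13434.7 mm ≈ 13.43 m.
Near limit Dn = s·(H − f)/(H + s − 2f) = 8800 × (13434.7 − 134) / (13434.7 + 8800 − 2 × 134) = 8800 × 13300.7 / 21966.7 ≈ 5328 mm.
Far limit Df = s·(H − f)/(H − s) = 8800 × (13434.7 − 134) / (13434.7 − 8800) = 8800 × 13300.7 / 4634.7 ≈ 25254 mm.
Depth of field = Df − Dn = 25254 − 5328 ≈ 19926 mm ≈ 19.9 m.

19.9 m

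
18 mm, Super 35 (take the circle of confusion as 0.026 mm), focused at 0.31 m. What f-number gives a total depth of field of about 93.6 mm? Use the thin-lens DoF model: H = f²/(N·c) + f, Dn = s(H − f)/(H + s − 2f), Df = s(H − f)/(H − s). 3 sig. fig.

Write h = H − f = f²/(N·c). The thin-lens limits are Dn = s·h/(h + (s−f)) and Df = s·h/(h − (s−f)), so DoF = Df − Dn = 2·s·(s−f)·h / (h² − (s−f)²).
That is a quadratic in h: DoF·h² − 2·s·(s−f)·h − DoF·(s−f)² = 0 ⇒ h = (s−f)·(s + √(s² + DoF²)) / DoF = 292 × (310 + √(310² + 93.6²)) / 93.6 = 292 × (310 + 323.822) / 93.6 ≈ 1977.3 mm.
Then N = f²/(c·h) = 18² / (0.026 × 1977.3) = 324 / 51.410 ≈ 6.30.

f/6.30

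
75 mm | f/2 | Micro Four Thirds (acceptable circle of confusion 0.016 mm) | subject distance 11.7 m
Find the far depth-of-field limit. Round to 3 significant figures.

Hyperfocal distance H = f²/(N·c) + f = 75²/(2 × 0.016) + 75 = 5625/0.032 + 75 ≈ 175856.2 mm ≈ 175.9 m.
Far limit Df = s·(H − f)/(H − s) = 11700 × (175856.2 − 75) / (175856.2 − 11700) = 11700 × 175781.2 / 164156.2 ≈ 12529 mm ≈ 12.5 m.

12.5 m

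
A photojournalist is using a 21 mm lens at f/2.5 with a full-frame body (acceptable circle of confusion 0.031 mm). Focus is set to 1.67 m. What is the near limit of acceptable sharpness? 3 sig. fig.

Hyperfocal distance H = f²/(N·c) + f = 21²/(2.5 × 0.031) + 21 = 441/0.0775 + 21 ≈ 5711.3 mm ≈ 5.711 m.
Near limit Dn = s·(H − f)/(H + s − 2f) = 1670 × (5711.3 − 21) / (5711.3 + 1670 − 2 × 21) = 1670 × 5690.3 / 7339.3 ≈ 1294.8 mm ≈ 1.29 m.

1.29 m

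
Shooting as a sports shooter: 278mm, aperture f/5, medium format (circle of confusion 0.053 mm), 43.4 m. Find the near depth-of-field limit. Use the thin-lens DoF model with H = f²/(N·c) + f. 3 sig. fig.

Hyperfocal distance H = f²/(N·c) + f = 278²/(5 × 0.053) + 278 = 77284/0.265 + 278 ≈ 291915.7 mm ≈ 291.9 m.
Near limit Dn = s·(H − f)/(H + s − 2f) = 43400 × (291915.7 − 278) / (291915.7 + 43400 − 2 × 278) = 43400 × 291637.7 / 334759.7 ≈ 37809 mm ≈ 37.8 m.

37.8 m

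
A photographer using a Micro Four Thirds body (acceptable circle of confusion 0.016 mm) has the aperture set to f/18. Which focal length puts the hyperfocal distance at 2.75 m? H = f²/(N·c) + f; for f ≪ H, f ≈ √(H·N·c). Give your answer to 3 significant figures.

28.0 mm

From H = f²/(N·c) + f, with f ≪ H: f ≈ √(H·N·c) = √(2750 × 18 × 0.016) = √792.00 ≈ 28.14 mm.
Exact: f² + N·c·f − N·c·H = 0 ⇒ f = (−N·c + √((N·c)² + 4·N·c·H))/2 = (−0.288 + √3168.1)/2 ≈ 27.999 mm ≈ 28.0 mm.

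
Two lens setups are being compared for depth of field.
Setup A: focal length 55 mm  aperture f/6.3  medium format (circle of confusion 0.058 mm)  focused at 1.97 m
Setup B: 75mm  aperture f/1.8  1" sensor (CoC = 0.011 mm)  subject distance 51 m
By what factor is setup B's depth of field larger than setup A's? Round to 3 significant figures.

Setup A: H = 55²/(6.3×0.058) + 55 ≈ 8333.6 mm; DoF = Df − Dn = 2562.83 − 1599.91 ≈ 962.92 mm.
Setup B: H = 75²/(1.8×0.011) + 75 ≈ 284165.9 mm; DoF = Df − Dn = 62139 − 43248 ≈ 18891 mm.
Ratio = 18891 / 962.92 ≈ 19.6.

19.6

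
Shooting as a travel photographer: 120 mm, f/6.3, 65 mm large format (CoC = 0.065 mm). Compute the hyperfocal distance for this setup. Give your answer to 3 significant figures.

Hyperfocal distance H = f²/(N·c) + f = 120²/(6.3 × 0.065) + 120 = 14400/0.4095 + 120 ≈ 35284.8 mm ≈ 35.3 m.

35.3 m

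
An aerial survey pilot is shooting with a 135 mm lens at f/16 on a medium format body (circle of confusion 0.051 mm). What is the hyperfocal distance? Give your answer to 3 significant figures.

Hyperfocal distance H = f²/(N·c) + f = 135²/(16 × 0.051) + 135 = 18225/0.816 + 135 ≈ 22469.6 mm ≈ 22.5 m.

22.5 m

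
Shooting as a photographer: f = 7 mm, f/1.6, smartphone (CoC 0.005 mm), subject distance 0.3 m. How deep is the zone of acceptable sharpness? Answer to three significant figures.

Hyperfocal distance H = f²/(N·c) + f = 7²/(1.6 × 0.005) + 7 = 49/0.008 + 7 ≈ 6132.0 mm ≈ 6.132 m.
Near limit Dn = s·(H − f)/(H + s − 2f) = 300 × (6132.0 − 7) / (6132.0 + 300 − 2 × 7) = 300 × 6125.0 / 6418.0 ≈ 286.304 mm.
Far limit Df = s·(H − f)/(H − s) = 300 × (6132.0 − 7) / (6132.0 − 300) = 300 × 6125.0 / 5832.0 ≈ 315.072 mm.
Depth of field = Df − Dn = 315.072 − 286.304 ≈ 28.768 mm.

28.8 mm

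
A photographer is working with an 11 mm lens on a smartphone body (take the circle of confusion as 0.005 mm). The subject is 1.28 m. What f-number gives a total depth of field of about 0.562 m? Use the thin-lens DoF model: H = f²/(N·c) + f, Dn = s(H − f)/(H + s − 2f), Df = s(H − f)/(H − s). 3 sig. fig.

f/4

Write h = H − f = f²/(N·c). The thin-lens limits are Dn = s·h/(h + (s−f)) and Df = s·h/(h − (s−f)), so DoF = Df − Dn = 2·s·(s−f)·h / (h² − (s−f)²).
That is a quadratic in h: DoF·h² − 2·s·(s−f)·h − DoF·(s−f)² = 0 ⇒ h = (s−f)·(s + √(s² + DoF²)) / DoF = 1269 × (1280 + √(1280² + 562²)) / 562 = 1269 × (1280 + 1397.94) / 562 ≈ 6046.8 mm.
Then N = f²/(c·h) = 11² / (0.005 × 6046.8) = 121 / 30.234 ≈ 4.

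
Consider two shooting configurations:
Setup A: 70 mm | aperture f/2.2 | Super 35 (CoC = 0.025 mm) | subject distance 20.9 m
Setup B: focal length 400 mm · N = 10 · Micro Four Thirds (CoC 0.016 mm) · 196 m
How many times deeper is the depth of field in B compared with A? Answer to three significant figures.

Setup A: H = 70²/(2.2×0.025) + 70 ≈ 89160.9 mm; DoF = Df − Dn = 27278 − 16939 ≈ 10339 mm.
Setup B: H = 400²/(10×0.016) + 400 ≈ 1000400.0 mm; DoF = Df − Dn = 243660 − 163934 ≈ 79726 mm.
Ratio = 79726 / 10339 ≈ 7.71.

7.71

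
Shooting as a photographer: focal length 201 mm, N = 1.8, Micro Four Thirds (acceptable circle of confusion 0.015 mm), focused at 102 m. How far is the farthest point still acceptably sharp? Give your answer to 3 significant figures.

109 m

Hyperfocal distance H = f²/(N·c) + f = 201²/(1.8 × 0.015) + 201 = 40401/0.027 + 201 ≈ 1496534.3 mm ≈ 1497 m.
Far limit Df = s·(H − f)/(H − s) = 102000 × (1496534.3 − 201) / (1496534.3 − 102000) = 102000 × 1496333.3 / 1394534.3 ≈ 109446 mm ≈ 109 m.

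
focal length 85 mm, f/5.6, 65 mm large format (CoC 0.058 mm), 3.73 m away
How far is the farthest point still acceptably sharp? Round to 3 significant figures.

4.46 m

Hyperfocal distance H = f²/(N·c) + f = 85²/(5.6 × 0.058) + 85 = 7225/0.3248 + 85 ≈ 22329.5 mm ≈ 22.33 m.
Far limit Df = s·(H − f)/(H − s) = 3730 × (22329.5 − 85) / (22329.5 − 3730) = 3730 × 22244.5 / 18599.5 ≈ 4461.0 mm ≈ 4.46 m.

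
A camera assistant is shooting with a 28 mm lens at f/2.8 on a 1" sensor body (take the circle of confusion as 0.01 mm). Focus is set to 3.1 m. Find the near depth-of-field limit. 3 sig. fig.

2.79 m

Hyperfocal distance H = f²/(N·c) + f = 28²/(2.8 × 0.01) + 28 = 784/0.028 + 28 ≈ 28028.0 mm ≈ 28.03 m.
Near limit Dn = s·(H − f)/(H + s − 2f) = 3100 × (28028.0 − 28) / (28028.0 + 3100 − 2 × 28) = 3100 × 28000.0 / 31072.0 ≈ 2793.5 mm ≈ 2.79 m.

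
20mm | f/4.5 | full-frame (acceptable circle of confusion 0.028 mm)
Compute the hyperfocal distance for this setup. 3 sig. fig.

Hyperfocal distance H = f²/(N·c) + f = 20²/(4.5 × 0.028) + 20 = 400/0.126 + 20 ≈ 3194.6 mm ≈ 3.19 m.

3.19 m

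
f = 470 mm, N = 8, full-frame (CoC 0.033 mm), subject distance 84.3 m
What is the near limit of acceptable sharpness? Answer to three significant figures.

76.6 m

Hyperfocal distance H = f²/(N·c) + f = 470²/(8 × 0.033) + 470 = 220900/0.264 + 470 ≈ 837212.4 mm ≈ 837.2 m.
Near limit Dn = s·(H − f)/(H + s − 2f) = 84300 × (837212.4 − 470) / (837212.4 + 84300 − 2 × 470) = 84300 × 836742.4 / 920572.4 ≈ 76623 mm ≈ 76.6 m.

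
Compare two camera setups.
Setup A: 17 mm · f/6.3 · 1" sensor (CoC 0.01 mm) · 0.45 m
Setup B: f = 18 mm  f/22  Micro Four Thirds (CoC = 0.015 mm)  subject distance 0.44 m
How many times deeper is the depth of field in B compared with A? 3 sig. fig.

5.41

Setup A: H = 17²/(6.3×0.01) + 17 ≈ 4604.3 mm; DoF = Df − Dn = 496.903 − 411.188 ≈ 85.715 mm.
Setup B: H = 18²/(22×0.015) + 18 ≈ 999.8 mm; DoF = Df − Dn = 771.68 − 307.73 ≈ 463.95 mm.
Ratio = 463.95 / 85.715 ≈ 5.41.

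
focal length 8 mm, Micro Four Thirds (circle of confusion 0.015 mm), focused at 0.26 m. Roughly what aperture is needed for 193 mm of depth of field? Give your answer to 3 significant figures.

f/5.60

Write h = H − f = f²/(N·c). The thin-lens limits are Dn = s·h/(h + (s−f)) and Df = s·h/(h − (s−f)), so DoF = Df − Dn = 2·s·(s−f)·h / (h² − (s−f)²).
That is a quadratic in h: DoF·h² − 2·s·(s−f)·h − DoF·(s−f)² = 0 ⇒ h = (s−f)·(s + √(s² + DoF²)) / DoF = 252 × (260 + √(260² + 193²)) / 193 = 252 × (260 + 323.804) / 193 ≈ 762.27 mm.
Then N = f²/(c·h) = 8² / (0.015 × 762.27) = 64 / 11.434 ≈ 5.60.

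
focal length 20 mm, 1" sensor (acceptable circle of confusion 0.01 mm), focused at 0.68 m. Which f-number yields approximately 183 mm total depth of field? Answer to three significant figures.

Write h = H − f = f²/(N·c). The thin-lens limits are Dn = s·h/(h + (s−f)) and Df = s·h/(h − (s−f)), so DoF = Df − Dn = 2·s·(s−f)·h / (h² − (s−f)²).
That is a quadratic in h: DoF·h² − 2·s·(s−f)·h − DoF·(s−f)² = 0 ⇒ h = (s−f)·(s + √(s² + DoF²)) / DoF = 660 × (680 + √(680² + 183²)) / 183 = 660 × (680 + 704.194) / 183 ≈ 4992.2 mm.
Then N = f²/(c·h) = 20² / (0.01 × 4992.2) = 400 / 49.922 ≈ 8.01.

f/8.01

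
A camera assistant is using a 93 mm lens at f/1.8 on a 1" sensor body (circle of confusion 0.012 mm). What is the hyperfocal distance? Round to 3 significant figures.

Hyperfocal distance H = f²/(N·c) + f = 93²/(1.8 × 0.012) + 93 = 8649/0.0216 + 93 ≈ 400509.7 mm ≈ 401 m.

401 m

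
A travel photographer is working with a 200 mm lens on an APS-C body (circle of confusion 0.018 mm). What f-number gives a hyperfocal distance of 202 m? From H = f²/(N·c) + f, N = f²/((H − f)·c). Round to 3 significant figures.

f/11

Rearrange H = f²/(N·c) + f for N: N = f² / ((H − f)·c).
N = 200² / ((202000 − 200) × 0.018) = 40000 / 3632 ≈ 11.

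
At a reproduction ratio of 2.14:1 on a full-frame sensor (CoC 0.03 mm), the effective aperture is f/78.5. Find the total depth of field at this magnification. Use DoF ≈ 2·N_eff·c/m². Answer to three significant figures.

1.03 mm

At magnification m, DoF ≈ 2·N_eff·c/m² = 2 × 78.5 × 0.03 / 2.14² = 4.71 / 4.58 ≈ 1.03 mm.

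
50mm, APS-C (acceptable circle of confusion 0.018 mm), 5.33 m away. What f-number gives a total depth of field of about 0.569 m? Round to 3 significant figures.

f/1.40

Write h = H − f = f²/(N·c). The thin-lens limits are Dn = s·h/(h + (s−f)) and Df = s·h/(h − (s−f)), so DoF = Df − Dn = 2·s·(s−f)·h / (h² − (s−f)²).
That is a quadratic in h: DoF·h² − 2·s·(s−f)·h − DoF·(s−f)² = 0 ⇒ h = (s−f)·(s + √(s² + DoF²)) / DoF = 5280 × (5330 + √(5330² + 569²)) / 569 = 5280 × (5330 + 5360.29) / 569 ≈ 99200 mm.
Then N = f²/(c·h) = 50² / (0.018 × 99200) = 2500 / 1785.6 ≈ 1.40.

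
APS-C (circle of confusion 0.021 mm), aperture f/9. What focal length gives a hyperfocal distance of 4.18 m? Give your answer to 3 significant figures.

28.0 mm

From H = f²/(N·c) + f, with f ≪ H: f ≈ √(H·N·c) = √(4180 × 9 × 0.021) = √790.02 ≈ 28.11 mm.
Exact: f² + N·c·f − N·c·H = 0 ⇒ f = (−N·c + √((N·c)² + 4·N·c·H))/2 = (−0.189 + √3160.1)/2 ≈ 28.013 mm ≈ 28.0 mm.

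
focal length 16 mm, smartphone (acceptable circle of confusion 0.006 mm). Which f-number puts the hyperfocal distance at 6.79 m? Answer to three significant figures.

f/6.30

Rearrange H = f²/(N·c) + f for N: N = f² / ((H − f)·c).
N = 16² / ((6790 − 16) × 0.006) = 256 / 40.64 ≈ 6.30.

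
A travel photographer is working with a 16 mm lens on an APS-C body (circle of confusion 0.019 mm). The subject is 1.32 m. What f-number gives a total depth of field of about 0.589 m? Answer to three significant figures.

f/2.20

Write h = H − f = f²/(N·c). The thin-lens limits are Dn = s·h/(h + (s−f)) and Df = s·h/(h − (s−f)), so DoF = Df − Dn = 2·s·(s−f)·h / (h² − (s−f)²).
That is a quadratic in h: DoF·h² − 2·s·(s−f)·h − DoF·(s−f)² = 0 ⇒ h = (s−f)·(s + √(s² + DoF²)) / DoF = 1304 × (1320 + √(1320² + 589²)) / 589 = 1304 × (1320 + 1445.45) / 589 ≈ 6122.5 mm.
Then N = f²/(c·h) = 16² / (0.019 × 6122.5) = 256 / 116.33 ≈ 2.20.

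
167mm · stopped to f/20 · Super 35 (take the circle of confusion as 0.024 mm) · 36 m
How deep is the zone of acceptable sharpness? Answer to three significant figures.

71.7 m

Hyperfocal distance H = f²/(N·c) + f = 167²/(20 × 0.024) + 167 = 27889/0.48 + 167 ≈ 58269.1 mm ≈ 58.27 m.
Near limit Dn = s·(H − f)/(H + s − 2f) = 36000 × (58269.1 − 167) / (58269.1 + 36000 − 2 × 167) = 36000 × 58102.1 / 93935.1 ≈ 22267 mm.
Far limit Df = s·(H − f)/(H − s) = 36000 × (58269.1 − 167) / (58269.1 − 36000) = 36000 × 58102.1 / 22269.1 ≈ 93927 mm.
Depth of field = Df − Dn = 93927 − 22267 ≈ 71660 mm ≈ 71.7 m.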